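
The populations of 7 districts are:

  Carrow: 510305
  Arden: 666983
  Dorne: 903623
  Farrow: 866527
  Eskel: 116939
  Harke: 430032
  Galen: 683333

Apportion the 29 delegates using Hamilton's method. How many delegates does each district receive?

Carrow 3, Arden 5, Dorne 6, Farrow 6, Eskel 1, Harke 3, Galen 5

Total 4177742; standard divisor 4177742/29 ≈ 144060.069.
Standard quotas: Carrow 3.5423, Arden 4.6299, Dorne 6.2725, Farrow 6.0150, Eskel 0.8117, Harke 2.9851, Galen 4.7434.
Lower quotas: Carrow 3, Arden 4, Dorne 6, Farrow 6, Eskel 0, Harke 2, Galen 4 (sum 25, leaving 4 seats).
Remainders in descending order: Harke 0.9851, Eskel 0.8117, Galen 0.7434, Arden 0.6299, Carrow 0.5423, Dorne 0.2725, Farrow 0.0150.
Largest remainders: Harke, Eskel, Galen, Arden receive the extra seats.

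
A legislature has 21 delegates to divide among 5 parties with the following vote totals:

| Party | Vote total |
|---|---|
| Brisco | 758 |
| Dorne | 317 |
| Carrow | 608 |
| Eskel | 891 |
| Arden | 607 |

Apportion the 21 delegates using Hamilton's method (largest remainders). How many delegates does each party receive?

Brisco: 5; Dorne: 2; Carrow: 4; Eskel: 6; Arden: 4

Standard divisor: 3181 ÷ 21 ≈ 151.476.
Standard quotas: Brisco 5.004, Dorne 2.093, Carrow 4.014, Eskel 5.882, Arden 4.007.
Lower quotas: Brisco 5, Dorne 2, Carrow 4, Eskel 5, Arden 4 (sum 20, leaving 1 seat).
Remainders in descending order: Eskel 0.882, Dorne 0.093, Carrow 0.014, Arden 0.007, Brisco 0.004.
The surplus seat goes to Eskel.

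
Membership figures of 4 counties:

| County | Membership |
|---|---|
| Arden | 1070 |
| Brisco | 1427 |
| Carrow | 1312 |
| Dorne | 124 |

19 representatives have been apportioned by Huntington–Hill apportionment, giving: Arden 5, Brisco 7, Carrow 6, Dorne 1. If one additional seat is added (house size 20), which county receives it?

Carrow

Priority for the next seat is population ÷ (√(s·(s+1))).
Priorities: Arden 195.354, Brisco 190.691, Carrow 202.446, Dorne 87.681.
Highest priority: Carrow.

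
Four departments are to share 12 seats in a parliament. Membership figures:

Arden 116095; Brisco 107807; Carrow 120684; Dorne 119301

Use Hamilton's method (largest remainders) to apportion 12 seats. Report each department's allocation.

The standard divisor is 463887/12 ≈ 38657.25.
Standard quotas: Arden 3.0032, Brisco 2.7888, Carrow 3.1219, Dorne 3.0861.
Lower quotas: Arden 3, Brisco 2, Carrow 3, Dorne 3 (sum 11, leaving 1 seat).
Remainders in descending order: Brisco 0.7888, Carrow 0.1219, Dorne 0.0861, Arden 0.0032.
Largest remainder: Brisco receives the extra seat.

Arden=3, Brisco=3, Carrow=3, Dorne=3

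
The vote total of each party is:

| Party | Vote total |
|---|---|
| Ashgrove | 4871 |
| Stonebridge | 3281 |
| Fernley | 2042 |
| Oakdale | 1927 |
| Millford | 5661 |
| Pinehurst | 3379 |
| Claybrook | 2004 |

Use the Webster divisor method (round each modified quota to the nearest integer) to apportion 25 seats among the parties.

Standard divisor 23165/25 ≈ 926.6; standard quotas: Ashgrove 5.257, Stonebridge 3.541, Fernley 2.204, Oakdale 2.080, Millford 6.109, Pinehurst 3.647, Claybrook 2.163.
Rounding to the nearest integer gives Ashgrove 5, Stonebridge 4, Fernley 2, Oakdale 2, Millford 6, Pinehurst 4, Claybrook 2 — total 25, matching the house size, so no adjustment is needed.

Ashgrove=5, Stonebridge=4, Fernley=2, Oakdale=2, Millford=6, Pinehurst=4, Claybrook=2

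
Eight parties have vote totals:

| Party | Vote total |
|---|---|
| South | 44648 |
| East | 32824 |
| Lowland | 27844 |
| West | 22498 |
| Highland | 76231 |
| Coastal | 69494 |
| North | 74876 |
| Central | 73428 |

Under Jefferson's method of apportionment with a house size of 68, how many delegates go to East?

5

Standard divisor 421843/68 ≈ 6203.574; standard quotas: South 7.197, East 5.291, Lowland 4.488, West 3.627, Highland 12.288, Coastal 11.202, North 12.070, Central 11.836.
Rounding down gives 7, 5, 4, 3, 12, 11, 12, 11 = 65 seats, so the divisor must be adjusted.
With modified divisor 5780: modified quotas South 7.725, East 5.679, Lowland 4.817, West 3.892, Highland 13.189, Coastal 12.023, North 12.954, Central 12.704.
Rounding down: South 7, East 5, Lowland 4, West 3, Highland 13, Coastal 12, North 12, Central 12 (total 68).
East receives 5.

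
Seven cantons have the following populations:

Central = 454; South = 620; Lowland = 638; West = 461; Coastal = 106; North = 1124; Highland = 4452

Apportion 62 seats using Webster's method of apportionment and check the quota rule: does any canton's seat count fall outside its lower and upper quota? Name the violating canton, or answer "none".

Highland

Standard quotas: Central 3.583, South 4.894, Lowland 5.036, West 3.639, Coastal 0.837, North 8.872, Highland 35.140.
Webster allocation: Central 4, South 5, Lowland 5, West 4, Coastal 1, North 9, Highland 34.
Highland has quota 35.140 (lower 35, upper 36) but receives 34 — outside the quota interval.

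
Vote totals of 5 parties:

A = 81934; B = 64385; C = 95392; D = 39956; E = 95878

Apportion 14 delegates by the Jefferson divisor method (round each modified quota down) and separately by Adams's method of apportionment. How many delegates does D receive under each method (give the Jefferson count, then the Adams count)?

Jefferson: A 3, B 2, C 4, D 1, E 4.
Adams: A 3, B 3, C 3, D 2, E 3.
D gets 1 under Jefferson and 2 under Adams.

1 and 2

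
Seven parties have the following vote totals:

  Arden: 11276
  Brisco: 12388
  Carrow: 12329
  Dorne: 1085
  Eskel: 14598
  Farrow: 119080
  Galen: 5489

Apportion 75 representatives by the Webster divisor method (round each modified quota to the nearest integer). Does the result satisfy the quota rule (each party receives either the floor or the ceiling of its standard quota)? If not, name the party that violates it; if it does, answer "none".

Farrow

Standard quotas: Arden 4.798, Brisco 5.272, Carrow 5.247, Dorne 0.462, Eskel 6.212, Farrow 50.674, Galen 2.336.
Webster allocation: Arden 5, Brisco 5, Carrow 5, Dorne 0, Eskel 6, Farrow 52, Galen 2.
Farrow has quota 50.674 (lower 50, upper 51) but receives 52 — outside the quota interval.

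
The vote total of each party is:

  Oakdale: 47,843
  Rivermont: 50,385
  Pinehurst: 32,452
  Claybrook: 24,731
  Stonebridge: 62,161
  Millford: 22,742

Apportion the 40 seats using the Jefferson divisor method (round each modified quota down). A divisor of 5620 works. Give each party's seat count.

With modified divisor 5620: modified quotas Oakdale 8.513, Rivermont 8.965, Pinehurst 5.774, Claybrook 4.401, Stonebridge 11.061, Millford 4.047.
Rounding down: Oakdale 8, Rivermont 8, Pinehurst 5, Claybrook 4, Stonebridge 11, Millford 4 (total 40).

Oakdale 8, Rivermont 8, Pinehurst 5, Claybrook 4, Stonebridge 11, Millford 4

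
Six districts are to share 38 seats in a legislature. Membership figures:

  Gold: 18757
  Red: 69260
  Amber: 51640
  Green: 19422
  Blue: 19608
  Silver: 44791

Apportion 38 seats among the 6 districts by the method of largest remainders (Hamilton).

Gold 3, Red 12, Amber 9, Green 3, Blue 3, Silver 8

The standard divisor is 223478/38 = 5881.
Standard quotas: Gold 3.1894, Red 11.7769, Amber 8.7808, Green 3.3025, Blue 3.3341, Silver 7.6162.
Lower quotas: Gold 3, Red 11, Amber 8, Green 3, Blue 3, Silver 7 (sum 35, leaving 3 seats).
Remainders in descending order: Amber 0.7808, Red 0.7769, Silver 0.6162, Blue 0.3341, Green 0.3025, Gold 0.1894.
The surplus seats go to Amber, Red, Silver.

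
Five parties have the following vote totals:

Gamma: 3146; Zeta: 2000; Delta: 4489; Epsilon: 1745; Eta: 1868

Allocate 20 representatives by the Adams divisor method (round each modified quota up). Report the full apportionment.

Gamma 5; Zeta 3; Delta 6; Epsilon 3; Eta 3

Standard divisor 13248/20 ≈ 662.4; standard quotas: Gamma 4.749, Zeta 3.019, Delta 6.777, Epsilon 2.634, Eta 2.820.
Rounding up gives 5, 4, 7, 3, 3 = 22 seats, so the divisor must be adjusted.
With modified divisor 770: modified quotas Gamma 4.086, Zeta 2.597, Delta 5.830, Epsilon 2.266, Eta 2.426.
Rounding up: Gamma 5, Zeta 3, Delta 6, Epsilon 3, Eta 3 (total 20).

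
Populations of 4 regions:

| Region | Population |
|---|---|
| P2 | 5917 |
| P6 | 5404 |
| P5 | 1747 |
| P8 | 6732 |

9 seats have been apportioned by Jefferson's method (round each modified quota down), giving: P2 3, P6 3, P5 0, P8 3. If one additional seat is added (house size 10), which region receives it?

Priority for the next seat is population ÷ (current seats + 1).
Priorities: P2 1479.250, P6 1351.000, P5 1747.000, P8 1683.000.
Highest priority: P5.

P5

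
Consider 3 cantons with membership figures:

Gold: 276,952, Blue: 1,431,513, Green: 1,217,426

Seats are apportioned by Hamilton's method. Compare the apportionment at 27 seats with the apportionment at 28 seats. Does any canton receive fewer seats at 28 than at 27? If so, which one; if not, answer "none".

At 27 seats: Gold 3, Blue 13, Green 11.
At 28 seats: Gold 2, Blue 14, Green 12.
Gold drops from 3 to 2.

Gold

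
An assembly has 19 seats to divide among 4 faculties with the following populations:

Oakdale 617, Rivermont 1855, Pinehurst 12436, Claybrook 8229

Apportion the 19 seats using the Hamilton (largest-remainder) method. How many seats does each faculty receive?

Total 23137; standard divisor 23137/19 ≈ 1217.737.
Standard quotas: Oakdale 0.5067, Rivermont 1.5233, Pinehurst 10.2124, Claybrook 6.7576.
Lower quotas: Oakdale 0, Rivermont 1, Pinehurst 10, Claybrook 6 (sum 17, leaving 2 seats).
Remainders in descending order: Claybrook 0.7576, Rivermont 0.5233, Oakdale 0.5067, Pinehurst 0.2124.
The surplus seats go to Claybrook, Rivermont.

Oakdale 0, Rivermont 2, Pinehurst 10, Claybrook 7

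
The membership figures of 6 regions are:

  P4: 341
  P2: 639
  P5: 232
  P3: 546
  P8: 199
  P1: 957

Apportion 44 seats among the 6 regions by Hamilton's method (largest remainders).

P4: 5, P2: 10, P5: 4, P3: 8, P8: 3, P1: 14

The standard divisor is 2914/44 ≈ 66.227.
Standard quotas: P4 5.149, P2 9.649, P5 3.503, P3 8.244, P8 3.005, P1 14.450.
Lower quotas: P4 5, P2 9, P5 3, P3 8, P8 3, P1 14 (sum 42, leaving 2 seats).
Remainders in descending order: P2 0.649, P5 0.503, P1 0.450, P3 0.244, P4 0.149, P8 0.005.
The surplus seats go to P2, P5.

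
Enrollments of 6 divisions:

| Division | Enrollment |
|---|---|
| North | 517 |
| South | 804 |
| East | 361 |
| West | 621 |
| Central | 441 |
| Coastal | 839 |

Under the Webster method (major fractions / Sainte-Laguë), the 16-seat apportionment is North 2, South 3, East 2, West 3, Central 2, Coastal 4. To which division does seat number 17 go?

Priority for the next seat is population ÷ (current seats + 0.5).
Priorities: North 206.800, South 229.714, East 144.400, West 177.429, Central 176.400, Coastal 186.444.
Highest priority: South.

South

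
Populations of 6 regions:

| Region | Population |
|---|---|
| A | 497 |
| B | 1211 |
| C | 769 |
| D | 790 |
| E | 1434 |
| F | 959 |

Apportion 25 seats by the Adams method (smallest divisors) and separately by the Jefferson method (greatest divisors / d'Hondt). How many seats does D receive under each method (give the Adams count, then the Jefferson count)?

Adams: A 2, B 5, C 4, D 4, E 6, F 4.
Jefferson: A 2, B 6, C 3, D 3, E 7, F 4.
D gets 4 under Adams and 3 under Jefferson.

4 and 3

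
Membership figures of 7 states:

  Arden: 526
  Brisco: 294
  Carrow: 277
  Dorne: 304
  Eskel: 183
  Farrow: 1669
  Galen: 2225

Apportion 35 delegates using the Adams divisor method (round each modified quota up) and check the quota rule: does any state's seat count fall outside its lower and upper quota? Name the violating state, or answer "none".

Galen

Standard quotas: Arden 3.361, Brisco 1.878, Carrow 1.770, Dorne 1.942, Eskel 1.169, Farrow 10.664, Galen 14.216.
Adams allocation: Arden 4, Brisco 2, Carrow 2, Dorne 2, Eskel 2, Farrow 10, Galen 13.
Galen has quota 14.216 (lower 14, upper 15) but receives 13 — outside the quota interval.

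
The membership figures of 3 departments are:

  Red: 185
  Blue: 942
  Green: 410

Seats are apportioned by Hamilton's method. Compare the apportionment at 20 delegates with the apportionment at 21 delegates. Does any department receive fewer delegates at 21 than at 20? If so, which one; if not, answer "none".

At 20 seats: Red 3, Blue 12, Green 5.
At 21 seats: Red 2, Blue 13, Green 6.
Red drops from 3 to 2.

Red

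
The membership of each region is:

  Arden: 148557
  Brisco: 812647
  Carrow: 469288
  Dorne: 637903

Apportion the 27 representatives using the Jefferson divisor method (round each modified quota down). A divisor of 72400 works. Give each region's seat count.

Arden 2, Brisco 11, Carrow 6, Dorne 8

With modified divisor 72400: modified quotas Arden 2.052, Brisco 11.224, Carrow 6.482, Dorne 8.811.
Rounding down: Arden 2, Brisco 11, Carrow 6, Dorne 8 (total 27).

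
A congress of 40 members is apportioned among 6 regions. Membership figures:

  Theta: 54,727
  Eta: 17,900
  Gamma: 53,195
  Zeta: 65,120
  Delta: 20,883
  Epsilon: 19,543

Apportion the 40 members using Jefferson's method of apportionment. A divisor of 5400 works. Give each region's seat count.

Theta: 10, Eta: 3, Gamma: 9, Zeta: 12, Delta: 3, Epsilon: 3

With modified divisor 5400: modified quotas Theta 10.135, Eta 3.315, Gamma 9.851, Zeta 12.059, Delta 3.867, Epsilon 3.619.
Rounding down: Theta 10, Eta 3, Gamma 9, Zeta 12, Delta 3, Epsilon 3 (total 40).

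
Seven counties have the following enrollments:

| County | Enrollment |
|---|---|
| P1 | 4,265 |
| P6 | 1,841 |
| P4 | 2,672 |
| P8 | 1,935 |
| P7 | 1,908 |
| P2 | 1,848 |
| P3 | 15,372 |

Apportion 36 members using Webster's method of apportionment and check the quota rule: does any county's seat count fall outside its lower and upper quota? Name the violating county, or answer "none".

P3

Standard quotas: P1 5.145, P6 2.221, P4 3.223, P8 2.334, P7 2.302, P2 2.229, P3 18.545.
Webster allocation: P1 5, P6 2, P4 3, P8 2, P7 2, P2 2, P3 20.
P3 has quota 18.545 (lower 18, upper 19) but receives 20 — outside the quota interval.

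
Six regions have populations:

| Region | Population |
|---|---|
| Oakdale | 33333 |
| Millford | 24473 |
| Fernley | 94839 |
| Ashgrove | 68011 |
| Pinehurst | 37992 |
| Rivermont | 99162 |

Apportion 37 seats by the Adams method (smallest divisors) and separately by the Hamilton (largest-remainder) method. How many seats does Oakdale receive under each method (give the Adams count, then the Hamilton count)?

Adams: Oakdale 4, Millford 3, Fernley 9, Ashgrove 7, Pinehurst 4, Rivermont 10.
Hamilton: Oakdale 3, Millford 3, Fernley 10, Ashgrove 7, Pinehurst 4, Rivermont 10.
Oakdale gets 4 under Adams and 3 under Hamilton.

4 and 3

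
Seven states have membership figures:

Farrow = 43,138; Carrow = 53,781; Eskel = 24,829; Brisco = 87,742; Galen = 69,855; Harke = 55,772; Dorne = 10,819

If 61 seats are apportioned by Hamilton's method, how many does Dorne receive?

2

The standard divisor is 345936/61 ≈ 5671.082.
Standard quotas: Farrow 7.6067, Carrow 9.4834, Eskel 4.3782, Brisco 15.4718, Galen 12.3178, Harke 9.8345, Dorne 1.9077.
Lower quotas: Farrow 7, Carrow 9, Eskel 4, Brisco 15, Galen 12, Harke 9, Dorne 1 (sum 57, leaving 4 seats).
Remainders in descending order: Dorne 0.9077, Harke 0.8345, Farrow 0.6067, Carrow 0.4834, Brisco 0.4718, Eskel 0.3782, Galen 0.3178.
Largest remainders: Dorne, Harke, Farrow, Carrow receive the extra seats.
Dorne receives 2.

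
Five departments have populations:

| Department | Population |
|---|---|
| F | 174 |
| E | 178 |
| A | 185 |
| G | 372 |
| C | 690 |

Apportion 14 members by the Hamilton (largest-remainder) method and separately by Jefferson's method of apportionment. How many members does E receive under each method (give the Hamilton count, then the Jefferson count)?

2 and 1

Hamilton: F 1, E 2, A 2, G 3, C 6.
Jefferson: F 1, E 1, A 1, G 4, C 7.
E gets 2 under Hamilton and 1 under Jefferson.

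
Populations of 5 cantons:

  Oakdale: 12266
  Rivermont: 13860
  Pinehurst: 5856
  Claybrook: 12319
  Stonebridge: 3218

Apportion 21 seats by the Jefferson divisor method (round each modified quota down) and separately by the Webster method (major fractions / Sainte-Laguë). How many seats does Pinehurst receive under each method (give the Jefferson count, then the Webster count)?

Jefferson: Oakdale 6, Rivermont 6, Pinehurst 2, Claybrook 6, Stonebridge 1.
Webster: Oakdale 5, Rivermont 6, Pinehurst 3, Claybrook 6, Stonebridge 1.
Pinehurst gets 2 under Jefferson and 3 under Webster.

2 and 3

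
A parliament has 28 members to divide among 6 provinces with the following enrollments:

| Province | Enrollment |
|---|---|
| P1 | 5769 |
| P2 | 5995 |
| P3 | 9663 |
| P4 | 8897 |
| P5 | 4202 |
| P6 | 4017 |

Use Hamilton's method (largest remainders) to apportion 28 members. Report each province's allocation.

Standard divisor: 38543 ÷ 28 ≈ 1376.536.
Standard quotas: P1 4.1910, P2 4.3551, P3 7.0198, P4 6.4633, P5 3.0526, P6 2.9182.
Lower quotas: P1 4, P2 4, P3 7, P4 6, P5 3, P6 2 (sum 26, leaving 2 seats).
Remainders in descending order: P6 0.9182, P4 0.4633, P2 0.3551, P1 0.1910, P5 0.0526, P3 0.0198.
Largest remainders: P6, P4 receive the extra seats.

P1: 4, P2: 4, P3: 7, P4: 7, P5: 3, P6: 3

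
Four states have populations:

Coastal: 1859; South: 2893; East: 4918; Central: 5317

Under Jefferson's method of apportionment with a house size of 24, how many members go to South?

Standard divisor 14987/24 ≈ 624.458; standard quotas: Coastal 2.977, South 4.633, East 7.876, Central 8.515.
Rounding down gives 2, 4, 7, 8 = 21 seats, so the divisor must be adjusted.
With modified divisor 585: modified quotas Coastal 3.178, South 4.945, East 8.407, Central 9.089.
Rounding down: Coastal 3, South 4, East 8, Central 9 (total 24).
South receives 4.

4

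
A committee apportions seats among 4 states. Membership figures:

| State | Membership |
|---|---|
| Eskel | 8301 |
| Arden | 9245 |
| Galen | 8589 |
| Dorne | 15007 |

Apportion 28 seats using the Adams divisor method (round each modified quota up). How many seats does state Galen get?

Standard divisor 41142/28 ≈ 1469.357; standard quotas: Eskel 5.649, Arden 6.292, Galen 5.845, Dorne 10.213.
Rounding up gives 6, 7, 6, 11 = 30 seats, so the divisor must be adjusted.
With modified divisor 1600: modified quotas Eskel 5.188, Arden 5.778, Galen 5.368, Dorne 9.379.
Rounding up: Eskel 6, Arden 6, Galen 6, Dorne 10 (total 28).
Galen receives 6.

6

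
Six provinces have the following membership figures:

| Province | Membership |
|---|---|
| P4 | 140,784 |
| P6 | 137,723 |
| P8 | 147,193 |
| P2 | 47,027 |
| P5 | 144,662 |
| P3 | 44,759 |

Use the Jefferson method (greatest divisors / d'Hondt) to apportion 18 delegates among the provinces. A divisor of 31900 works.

With modified divisor 31900: modified quotas P4 4.413, P6 4.317, P8 4.614, P2 1.474, P5 4.535, P3 1.403.
Rounding down: P4 4, P6 4, P8 4, P2 1, P5 4, P3 1 (total 18).

P4: 4, P6: 4, P8: 4, P2: 1, P5: 4, P3: 1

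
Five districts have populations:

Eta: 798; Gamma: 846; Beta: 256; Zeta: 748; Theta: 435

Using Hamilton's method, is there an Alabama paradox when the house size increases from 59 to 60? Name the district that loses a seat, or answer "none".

Theta

At 59 seats: Eta 15, Gamma 16, Beta 5, Zeta 14, Theta 9.
At 60 seats: Eta 16, Gamma 16, Beta 5, Zeta 15, Theta 8.
Theta drops from 9 to 8.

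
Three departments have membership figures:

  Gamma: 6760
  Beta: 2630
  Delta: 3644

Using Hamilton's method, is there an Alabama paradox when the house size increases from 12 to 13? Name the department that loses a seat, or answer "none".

At 12 seats: Gamma 6, Beta 3, Delta 3.
At 13 seats: Gamma 7, Beta 2, Delta 4.
Beta drops from 3 to 2.

Beta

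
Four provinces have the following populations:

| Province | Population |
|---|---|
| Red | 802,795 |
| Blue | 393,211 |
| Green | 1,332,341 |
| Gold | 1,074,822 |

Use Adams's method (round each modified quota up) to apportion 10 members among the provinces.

Standard divisor 3603169/10 ≈ 360316.9; standard quotas: Red 2.228, Blue 1.091, Green 3.698, Gold 2.983.
Rounding up gives 3, 2, 4, 3 = 12 seats, so the divisor must be adjusted.
With modified divisor 422800: modified quotas Red 1.899, Blue 0.930, Green 3.151, Gold 2.542.
Rounding up: Red 2, Blue 1, Green 4, Gold 3 (total 10).

Red: 2; Blue: 1; Green: 4; Gold: 3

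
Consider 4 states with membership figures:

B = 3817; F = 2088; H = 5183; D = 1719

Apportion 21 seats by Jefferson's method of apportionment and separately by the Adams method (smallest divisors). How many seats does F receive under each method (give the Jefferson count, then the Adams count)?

Jefferson: B 6, F 3, H 9, D 3.
Adams: B 6, F 4, H 8, D 3.
F gets 3 under Jefferson and 4 under Adams.

3 and 4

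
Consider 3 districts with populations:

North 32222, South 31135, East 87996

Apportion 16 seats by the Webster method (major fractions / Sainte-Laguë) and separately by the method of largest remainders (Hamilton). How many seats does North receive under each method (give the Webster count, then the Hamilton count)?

3 and 4

Webster: North 3, South 3, East 10.
Hamilton: North 4, South 3, East 9.
North gets 3 under Webster and 4 under Hamilton.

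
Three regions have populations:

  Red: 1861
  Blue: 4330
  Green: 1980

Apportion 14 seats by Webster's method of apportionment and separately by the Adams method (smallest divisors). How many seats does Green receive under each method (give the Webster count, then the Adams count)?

Webster: Red 3, Blue 8, Green 3.
Adams: Red 3, Blue 7, Green 4.
Green gets 3 under Webster and 4 under Adams.

3 and 4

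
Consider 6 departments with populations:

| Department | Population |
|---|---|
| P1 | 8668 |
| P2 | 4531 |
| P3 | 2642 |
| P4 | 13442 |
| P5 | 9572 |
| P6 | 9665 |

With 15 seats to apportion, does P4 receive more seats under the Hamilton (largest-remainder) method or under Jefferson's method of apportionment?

Hamilton: P1 3, P2 1, P3 1, P4 4, P5 3, P6 3.
Jefferson: P1 3, P2 1, P3 0, P4 5, P5 3, P6 3.
P4 gets 4 under Hamilton and 5 under Jefferson.

Jefferson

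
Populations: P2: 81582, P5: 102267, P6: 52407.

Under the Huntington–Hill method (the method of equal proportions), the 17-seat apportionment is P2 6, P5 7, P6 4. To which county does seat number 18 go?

P5

Priority for the next seat is population ÷ (√(s·(s+1))).
Priorities: P2 12588.376, P5 13666.003, P6 11718.561.
Highest priority: P5.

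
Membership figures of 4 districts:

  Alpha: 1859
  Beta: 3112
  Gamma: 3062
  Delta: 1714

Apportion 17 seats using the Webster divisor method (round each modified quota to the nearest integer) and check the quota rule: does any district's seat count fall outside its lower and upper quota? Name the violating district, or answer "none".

Standard quotas: Alpha 3.242, Beta 5.428, Gamma 5.341, Delta 2.989.
Webster allocation: Alpha 3, Beta 6, Gamma 5, Delta 3.
Every allocation lies between the lower and upper quota.

none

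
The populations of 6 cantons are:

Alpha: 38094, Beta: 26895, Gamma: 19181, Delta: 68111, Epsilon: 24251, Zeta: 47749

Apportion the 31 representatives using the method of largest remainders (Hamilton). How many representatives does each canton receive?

Alpha 5, Beta 4, Gamma 3, Delta 9, Epsilon 3, Zeta 7

Standard divisor: 224281 ÷ 31 ≈ 7234.871.
Standard quotas: Alpha 5.2653, Beta 3.7174, Gamma 2.6512, Delta 9.4143, Epsilon 3.3520, Zeta 6.5998.
Lower quotas: Alpha 5, Beta 3, Gamma 2, Delta 9, Epsilon 3, Zeta 6 (sum 28, leaving 3 seats).
Remainders in descending order: Beta 0.7174, Gamma 0.6512, Zeta 0.5998, Delta 0.4143, Epsilon 0.3520, Alpha 0.2653.
Largest remainders: Beta, Gamma, Zeta receive the extra seats.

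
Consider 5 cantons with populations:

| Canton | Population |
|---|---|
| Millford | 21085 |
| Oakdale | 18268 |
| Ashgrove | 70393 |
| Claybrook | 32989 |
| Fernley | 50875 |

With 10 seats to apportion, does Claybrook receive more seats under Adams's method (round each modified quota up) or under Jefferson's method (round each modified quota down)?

Adams: Millford 1, Oakdale 1, Ashgrove 3, Claybrook 2, Fernley 3.
Jefferson: Millford 1, Oakdale 1, Ashgrove 4, Claybrook 1, Fernley 3.
Claybrook gets 2 under Adams and 1 under Jefferson.

Adams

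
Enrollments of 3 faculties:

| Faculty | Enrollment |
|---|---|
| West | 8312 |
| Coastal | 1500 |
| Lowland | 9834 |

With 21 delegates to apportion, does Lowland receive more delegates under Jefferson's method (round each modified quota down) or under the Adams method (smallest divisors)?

Jefferson

Jefferson: West 9, Coastal 1, Lowland 11.
Adams: West 9, Coastal 2, Lowland 10.
Lowland gets 11 under Jefferson and 10 under Adams.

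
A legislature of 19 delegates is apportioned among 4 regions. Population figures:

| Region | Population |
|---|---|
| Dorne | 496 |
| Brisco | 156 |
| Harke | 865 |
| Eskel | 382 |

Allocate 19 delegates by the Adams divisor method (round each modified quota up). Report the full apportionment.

Dorne 5, Brisco 2, Harke 8, Eskel 4

Standard divisor 1899/19 ≈ 99.947; standard quotas: Dorne 4.963, Brisco 1.561, Harke 8.655, Eskel 3.822.
Rounding up gives 5, 2, 9, 4 = 20 seats, so the divisor must be adjusted.
With modified divisor 120: modified quotas Dorne 4.133, Brisco 1.300, Harke 7.208, Eskel 3.183.
Rounding up: Dorne 5, Brisco 2, Harke 8, Eskel 4 (total 19).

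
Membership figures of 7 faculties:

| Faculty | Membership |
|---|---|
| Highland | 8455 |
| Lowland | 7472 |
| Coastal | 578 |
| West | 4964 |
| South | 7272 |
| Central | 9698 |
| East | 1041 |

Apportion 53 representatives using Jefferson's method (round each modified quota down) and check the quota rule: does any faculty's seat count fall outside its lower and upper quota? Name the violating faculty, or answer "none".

none

Standard quotas: Highland 11.350, Lowland 10.031, Coastal 0.776, West 6.664, South 9.762, Central 13.019, East 1.397.
Jefferson allocation: Highland 12, Lowland 10, Coastal 0, West 7, South 10, Central 13, East 1.
Every allocation lies between the lower and upper quota.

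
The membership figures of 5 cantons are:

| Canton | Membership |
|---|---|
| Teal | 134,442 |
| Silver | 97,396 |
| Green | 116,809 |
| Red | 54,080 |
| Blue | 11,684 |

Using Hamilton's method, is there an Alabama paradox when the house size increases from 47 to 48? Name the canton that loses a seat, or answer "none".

Blue

At 47 seats: Teal 15, Silver 11, Green 13, Red 6, Blue 2.
At 48 seats: Teal 16, Silver 11, Green 14, Red 6, Blue 1.
Blue drops from 2 to 1.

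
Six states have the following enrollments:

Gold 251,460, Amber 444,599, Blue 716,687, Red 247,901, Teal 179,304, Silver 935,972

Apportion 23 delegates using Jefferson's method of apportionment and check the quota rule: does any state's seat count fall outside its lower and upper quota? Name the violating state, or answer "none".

none

Standard quotas: Gold 2.083, Amber 3.684, Blue 5.938, Red 2.054, Teal 1.486, Silver 7.755.
Jefferson allocation: Gold 2, Amber 4, Blue 6, Red 2, Teal 1, Silver 8.
Every allocation lies between the lower and upper quota.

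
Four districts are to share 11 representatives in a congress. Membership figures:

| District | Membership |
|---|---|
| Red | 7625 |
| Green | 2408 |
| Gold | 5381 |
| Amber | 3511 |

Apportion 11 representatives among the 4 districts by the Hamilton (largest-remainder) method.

Total 18925; standard divisor 18925/11 ≈ 1720.455.
Standard quotas: Red 4.4320, Green 1.3996, Gold 3.1277, Amber 2.0407.
Lower quotas: Red 4, Green 1, Gold 3, Amber 2 (sum 10, leaving 1 seat).
Remainders in descending order: Red 0.4320, Green 0.3996, Gold 0.1277, Amber 0.0407.
The surplus seat goes to Red.

Red 5, Green 1, Gold 3, Amber 2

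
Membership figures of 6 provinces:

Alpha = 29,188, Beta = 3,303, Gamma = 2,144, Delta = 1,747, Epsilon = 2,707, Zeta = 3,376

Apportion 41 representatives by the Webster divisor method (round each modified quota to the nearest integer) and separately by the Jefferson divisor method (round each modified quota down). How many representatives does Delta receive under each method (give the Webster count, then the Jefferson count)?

Webster: Alpha 28, Beta 3, Gamma 2, Delta 2, Epsilon 3, Zeta 3.
Jefferson: Alpha 30, Beta 3, Gamma 2, Delta 1, Epsilon 2, Zeta 3.
Delta gets 2 under Webster and 1 under Jefferson.

2 and 1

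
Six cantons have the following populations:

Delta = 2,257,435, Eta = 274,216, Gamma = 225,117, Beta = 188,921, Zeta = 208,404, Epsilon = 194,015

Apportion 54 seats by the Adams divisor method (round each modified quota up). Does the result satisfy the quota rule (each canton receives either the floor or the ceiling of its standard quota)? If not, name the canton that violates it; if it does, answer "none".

Delta

Standard quotas: Delta 36.409, Eta 4.423, Gamma 3.631, Beta 3.047, Zeta 3.361, Epsilon 3.129.
Adams allocation: Delta 35, Eta 5, Gamma 4, Beta 3, Zeta 4, Epsilon 3.
Delta has quota 36.409 (lower 36, upper 37) but receives 35 — outside the quota interval.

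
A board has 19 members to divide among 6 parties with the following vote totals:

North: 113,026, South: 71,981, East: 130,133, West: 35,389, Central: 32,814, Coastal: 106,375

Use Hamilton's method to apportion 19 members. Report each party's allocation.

The standard divisor is 489718/19 ≈ 25774.632.
Standard quotas: North 4.3852, South 2.7927, East 5.0489, West 1.3730, Central 1.2731, Coastal 4.1271.
Lower quotas: North 4, South 2, East 5, West 1, Central 1, Coastal 4 (sum 17, leaving 2 seats).
Remainders in descending order: South 0.7927, North 0.3852, West 0.3730, Central 0.2731, Coastal 0.1271, East 0.0489.
The surplus seats go to South, North.

North: 5, South: 3, East: 5, West: 1, Central: 1, Coastal: 4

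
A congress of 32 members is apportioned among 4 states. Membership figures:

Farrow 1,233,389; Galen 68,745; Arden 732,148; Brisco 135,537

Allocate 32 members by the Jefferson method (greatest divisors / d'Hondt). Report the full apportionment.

Farrow 18; Galen 1; Arden 11; Brisco 2

Standard divisor 2169819/32 ≈ 67806.844; standard quotas: Farrow 18.190, Galen 1.014, Arden 10.798, Brisco 1.999.
Rounding down gives 18, 1, 10, 1 = 30 seats, so the divisor must be adjusted.
With modified divisor 65700: modified quotas Farrow 18.773, Galen 1.046, Arden 11.144, Brisco 2.063.
Rounding down: Farrow 18, Galen 1, Arden 11, Brisco 2 (total 32).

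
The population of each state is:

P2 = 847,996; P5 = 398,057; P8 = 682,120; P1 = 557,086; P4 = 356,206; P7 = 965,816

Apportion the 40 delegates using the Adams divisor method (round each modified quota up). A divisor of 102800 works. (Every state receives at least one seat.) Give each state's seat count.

With modified divisor 102800: modified quotas P2 8.249, P5 3.872, P8 6.635, P1 5.419, P4 3.465, P7 9.395.
Rounding up: P2 9, P5 4, P8 7, P1 6, P4 4, P7 10 (total 40).

P2 9, P5 4, P8 7, P1 6, P4 4, P7 10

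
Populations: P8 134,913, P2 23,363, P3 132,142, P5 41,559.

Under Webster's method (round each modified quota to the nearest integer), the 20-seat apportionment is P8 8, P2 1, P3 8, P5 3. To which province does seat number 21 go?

P8

Priority for the next seat is population ÷ (current seats + 0.5).
Priorities: P8 15872.118, P2 15575.333, P3 15546.118, P5 11874.000.
Highest priority: P8.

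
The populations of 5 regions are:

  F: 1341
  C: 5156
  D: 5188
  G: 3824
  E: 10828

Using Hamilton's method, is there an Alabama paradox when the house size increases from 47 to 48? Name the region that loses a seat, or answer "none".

F

At 47 seats: F 3, C 9, D 9, G 7, E 19.
At 48 seats: F 2, C 9, D 10, G 7, E 20.
F drops from 3 to 2.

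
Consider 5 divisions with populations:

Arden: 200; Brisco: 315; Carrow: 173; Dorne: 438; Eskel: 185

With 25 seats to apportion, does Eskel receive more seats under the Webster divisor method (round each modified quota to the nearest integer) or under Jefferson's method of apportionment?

Webster: Arden 4, Brisco 6, Carrow 3, Dorne 8, Eskel 4.
Jefferson: Arden 4, Brisco 6, Carrow 3, Dorne 9, Eskel 3.
Eskel gets 4 under Webster and 3 under Jefferson.

Webster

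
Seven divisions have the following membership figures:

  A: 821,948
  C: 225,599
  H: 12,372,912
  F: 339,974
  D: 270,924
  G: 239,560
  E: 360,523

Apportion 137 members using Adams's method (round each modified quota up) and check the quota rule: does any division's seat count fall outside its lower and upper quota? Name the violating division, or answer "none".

Standard quotas: A 7.696, C 2.112, H 115.853, F 3.183, D 2.537, G 2.243, E 3.376.
Adams allocation: A 8, C 3, H 112, F 4, D 3, G 3, E 4.
H has quota 115.853 (lower 115, upper 116) but receives 112 — outside the quota interval.

H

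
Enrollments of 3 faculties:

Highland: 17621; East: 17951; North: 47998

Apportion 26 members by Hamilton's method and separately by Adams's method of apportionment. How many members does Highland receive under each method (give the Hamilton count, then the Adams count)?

Hamilton: Highland 5, East 6, North 15.
Adams: Highland 6, East 6, North 14.
Highland gets 5 under Hamilton and 6 under Adams.

5 and 6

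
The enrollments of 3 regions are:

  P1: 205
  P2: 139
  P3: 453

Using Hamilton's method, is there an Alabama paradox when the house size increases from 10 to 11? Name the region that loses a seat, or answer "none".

At 10 seats: P1 2, P2 2, P3 6.
At 11 seats: P1 3, P2 2, P3 6.
No region's allocation decreased.

none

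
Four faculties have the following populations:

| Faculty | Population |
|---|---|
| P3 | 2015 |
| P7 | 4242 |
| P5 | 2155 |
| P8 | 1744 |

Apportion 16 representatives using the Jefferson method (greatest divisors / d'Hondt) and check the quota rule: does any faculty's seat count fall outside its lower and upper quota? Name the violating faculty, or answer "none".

none

Standard quotas: P3 3.174, P7 6.683, P5 3.395, P8 2.748.
Jefferson allocation: P3 3, P7 7, P5 3, P8 3.
Every allocation lies between the lower and upper quota.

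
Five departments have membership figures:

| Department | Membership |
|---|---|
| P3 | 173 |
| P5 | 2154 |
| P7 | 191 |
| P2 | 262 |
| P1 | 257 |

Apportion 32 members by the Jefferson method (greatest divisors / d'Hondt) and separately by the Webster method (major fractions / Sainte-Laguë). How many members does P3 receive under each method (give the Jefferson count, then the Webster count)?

Jefferson: P3 1, P5 24, P7 2, P2 3, P1 2.
Webster: P3 2, P5 22, P7 2, P2 3, P1 3.
P3 gets 1 under Jefferson and 2 under Webster.

1 and 2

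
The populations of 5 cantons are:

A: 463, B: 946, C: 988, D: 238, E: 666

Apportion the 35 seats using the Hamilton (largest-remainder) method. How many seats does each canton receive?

The standard divisor is 3301/35 ≈ 94.314.
Standard quotas: A 4.909, B 10.030, C 10.476, D 2.523, E 7.061.
Lower quotas: A 4, B 10, C 10, D 2, E 7 (sum 33, leaving 2 seats).
Remainders in descending order: A 0.909, D 0.523, C 0.476, E 0.061, B 0.030.
Largest remainders: A, D receive the extra seats.

A=5, B=10, C=10, D=3, E=7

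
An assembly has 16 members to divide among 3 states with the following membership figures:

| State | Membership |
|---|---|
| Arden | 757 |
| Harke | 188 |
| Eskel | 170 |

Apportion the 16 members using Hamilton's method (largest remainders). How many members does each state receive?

Standard divisor: 1115 ÷ 16 ≈ 69.688.
Standard quotas: Arden 10.863, Harke 2.698, Eskel 2.439.
Lower quotas: Arden 10, Harke 2, Eskel 2 (sum 14, leaving 2 seats).
Remainders in descending order: Arden 0.863, Harke 0.698, Eskel 0.439.
The surplus seats go to Arden, Harke.

Arden 11, Harke 3, Eskel 2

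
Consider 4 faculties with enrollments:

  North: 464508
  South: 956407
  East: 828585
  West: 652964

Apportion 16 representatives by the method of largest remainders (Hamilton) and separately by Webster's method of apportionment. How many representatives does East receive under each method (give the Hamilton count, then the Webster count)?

5 and 4

Hamilton: North 2, South 5, East 5, West 4.
Webster: North 3, South 5, East 4, West 4.
East gets 5 under Hamilton and 4 under Webster.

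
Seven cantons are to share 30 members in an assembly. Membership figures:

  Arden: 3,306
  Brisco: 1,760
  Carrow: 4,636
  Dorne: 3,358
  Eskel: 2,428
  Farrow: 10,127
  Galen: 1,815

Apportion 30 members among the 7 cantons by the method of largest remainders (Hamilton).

Total 27430; standard divisor 27430/30 ≈ 914.333.
Standard quotas: Arden 3.6157, Brisco 1.9249, Carrow 5.0704, Dorne 3.6726, Eskel 2.6555, Farrow 11.0758, Galen 1.9851.
Lower quotas: Arden 3, Brisco 1, Carrow 5, Dorne 3, Eskel 2, Farrow 11, Galen 1 (sum 26, leaving 4 seats).
Remainders in descending order: Galen 0.9851, Brisco 0.9249, Dorne 0.6726, Eskel 0.6555, Arden 0.6157, Farrow 0.0758, Carrow 0.0704.
Largest remainders: Galen, Brisco, Dorne, Eskel receive the extra seats.

Arden 3; Brisco 2; Carrow 5; Dorne 4; Eskel 3; Farrow 11; Galen 2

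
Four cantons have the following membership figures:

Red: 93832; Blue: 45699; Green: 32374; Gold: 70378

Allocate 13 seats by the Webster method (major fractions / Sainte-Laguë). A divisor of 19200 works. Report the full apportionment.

With modified divisor 19200: modified quotas Red 4.887, Blue 2.380, Green 1.686, Gold 3.666.
Rounding to the nearest integer: Red 5, Blue 2, Green 2, Gold 4 (total 13).

Red=5, Blue=2, Green=2, Gold=4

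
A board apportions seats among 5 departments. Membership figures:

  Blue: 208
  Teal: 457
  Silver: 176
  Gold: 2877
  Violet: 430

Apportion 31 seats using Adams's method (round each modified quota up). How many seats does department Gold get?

Standard divisor 4148/31 ≈ 133.806; standard quotas: Blue 1.554, Teal 3.415, Silver 1.315, Gold 21.501, Violet 3.214.
Rounding up gives 2, 4, 2, 22, 4 = 34 seats, so the divisor must be adjusted.
With modified divisor 150: modified quotas Blue 1.387, Teal 3.047, Silver 1.173, Gold 19.180, Violet 2.867.
Rounding up: Blue 2, Teal 4, Silver 2, Gold 20, Violet 3 (total 31).
Gold receives 20.

20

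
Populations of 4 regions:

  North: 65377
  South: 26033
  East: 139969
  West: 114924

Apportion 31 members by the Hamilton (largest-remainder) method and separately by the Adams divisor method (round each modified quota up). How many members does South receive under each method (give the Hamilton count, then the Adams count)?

2 and 3

Hamilton: North 6, South 2, East 13, West 10.
Adams: North 6, South 3, East 12, West 10.
South gets 2 under Hamilton and 3 under Adams.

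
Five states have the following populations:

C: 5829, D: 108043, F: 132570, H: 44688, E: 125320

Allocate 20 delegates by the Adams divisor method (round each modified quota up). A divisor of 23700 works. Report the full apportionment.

C: 1, D: 5, F: 6, H: 2, E: 6

With modified divisor 23700: modified quotas C 0.246, D 4.559, F 5.594, H 1.886, E 5.288.
Rounding up: C 1, D 5, F 6, H 2, E 6 (total 20).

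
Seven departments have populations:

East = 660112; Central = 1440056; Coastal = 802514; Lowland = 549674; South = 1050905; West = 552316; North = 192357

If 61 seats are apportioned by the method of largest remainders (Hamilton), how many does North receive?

Total 5247934; standard divisor 5247934/61 ≈ 86031.705.
Standard quotas: East 7.6729, Central 16.7387, Coastal 9.3281, Lowland 6.3892, South 12.2153, West 6.4199, North 2.2359.
Lower quotas: East 7, Central 16, Coastal 9, Lowland 6, South 12, West 6, North 2 (sum 58, leaving 3 seats).
Remainders in descending order: Central 0.7387, East 0.6729, West 0.4199, Lowland 0.3892, Coastal 0.3281, North 0.2359, South 0.2153.
The surplus seats go to Central, East, West.
North receives 2.

2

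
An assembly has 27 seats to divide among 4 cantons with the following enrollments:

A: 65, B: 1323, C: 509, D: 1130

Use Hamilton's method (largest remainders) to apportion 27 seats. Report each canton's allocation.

A 1, B 12, C 4, D 10

Standard divisor: 3027 ÷ 27 ≈ 112.111.
Standard quotas: A 0.580, B 11.801, C 4.540, D 10.079.
Lower quotas: A 0, B 11, C 4, D 10 (sum 25, leaving 2 seats).
Remainders in descending order: B 0.801, A 0.580, C 0.540, D 0.079.
The surplus seats go to B, A.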